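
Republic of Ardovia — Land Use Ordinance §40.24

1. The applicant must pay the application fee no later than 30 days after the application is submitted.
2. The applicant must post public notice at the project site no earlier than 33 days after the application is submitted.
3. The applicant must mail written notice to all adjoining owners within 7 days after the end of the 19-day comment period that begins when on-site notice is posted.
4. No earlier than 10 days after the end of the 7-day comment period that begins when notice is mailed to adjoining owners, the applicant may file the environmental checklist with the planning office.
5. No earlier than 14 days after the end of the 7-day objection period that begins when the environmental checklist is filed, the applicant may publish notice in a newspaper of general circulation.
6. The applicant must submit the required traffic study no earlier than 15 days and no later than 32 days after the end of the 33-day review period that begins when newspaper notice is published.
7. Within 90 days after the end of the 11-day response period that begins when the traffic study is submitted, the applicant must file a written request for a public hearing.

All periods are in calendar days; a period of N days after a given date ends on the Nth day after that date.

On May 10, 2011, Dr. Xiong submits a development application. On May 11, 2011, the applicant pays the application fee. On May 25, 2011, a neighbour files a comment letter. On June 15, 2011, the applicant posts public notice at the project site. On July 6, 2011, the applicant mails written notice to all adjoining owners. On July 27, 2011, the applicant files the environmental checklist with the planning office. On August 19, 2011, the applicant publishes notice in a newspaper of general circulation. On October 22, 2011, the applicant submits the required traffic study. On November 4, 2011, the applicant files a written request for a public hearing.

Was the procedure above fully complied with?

(1) due by May 10, 2011 + 30 days = June 9, 2011; completed May 11, 2011, before the deadline.
(2) permitted from May 10, 2011 + 33 days = June 12, 2011 onward; June 15, 2011 is on or after that date.
(3) due by July 4, 2011 + 7 days = July 11, 2011; completed July 6, 2011, before the deadline.
(4) permitted from July 13, 2011 + 10 days = July 23, 2011 onward; July 27, 2011 is on or after that date.
(5) permitted from August 3, 2011 + 14 days = August 17, 2011 onward; done August 19, 2011 — permitted.
(6) the permitted window runs from September 21, 2011 + 15 = October 6, 2011 to September 21, 2011 + 32 = October 23, 2011; done October 22, 2011, which is between those dates.
(7) due by November 2, 2011 + 90 days = January 31, 2012; completed November 4, 2011, before the deadline.

Yes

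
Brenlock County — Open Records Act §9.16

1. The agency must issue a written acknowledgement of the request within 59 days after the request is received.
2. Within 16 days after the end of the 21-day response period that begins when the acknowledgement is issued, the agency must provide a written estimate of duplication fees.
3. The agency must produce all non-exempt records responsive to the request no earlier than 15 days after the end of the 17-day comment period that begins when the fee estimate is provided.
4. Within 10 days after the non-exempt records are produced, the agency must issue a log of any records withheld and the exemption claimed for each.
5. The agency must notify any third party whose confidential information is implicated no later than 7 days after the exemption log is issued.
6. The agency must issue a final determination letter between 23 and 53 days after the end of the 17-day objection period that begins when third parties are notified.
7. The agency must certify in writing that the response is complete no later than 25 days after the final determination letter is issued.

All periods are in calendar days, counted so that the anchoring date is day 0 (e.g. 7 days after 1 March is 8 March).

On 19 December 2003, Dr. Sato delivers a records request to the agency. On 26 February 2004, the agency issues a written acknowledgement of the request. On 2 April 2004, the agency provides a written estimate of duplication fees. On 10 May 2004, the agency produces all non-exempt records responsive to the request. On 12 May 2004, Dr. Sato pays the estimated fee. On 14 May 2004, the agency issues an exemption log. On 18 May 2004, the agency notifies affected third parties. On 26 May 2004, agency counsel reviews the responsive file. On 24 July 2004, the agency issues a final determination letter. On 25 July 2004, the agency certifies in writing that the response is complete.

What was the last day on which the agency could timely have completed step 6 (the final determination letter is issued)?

Third parties are notified on 18 May 2004; the 17-day objection period therefore ends 4 June 2004, and step 6 runs from that date. The window is 23–53 days after 4 June 2004; it closes on 27 July 2004.

27 July 2004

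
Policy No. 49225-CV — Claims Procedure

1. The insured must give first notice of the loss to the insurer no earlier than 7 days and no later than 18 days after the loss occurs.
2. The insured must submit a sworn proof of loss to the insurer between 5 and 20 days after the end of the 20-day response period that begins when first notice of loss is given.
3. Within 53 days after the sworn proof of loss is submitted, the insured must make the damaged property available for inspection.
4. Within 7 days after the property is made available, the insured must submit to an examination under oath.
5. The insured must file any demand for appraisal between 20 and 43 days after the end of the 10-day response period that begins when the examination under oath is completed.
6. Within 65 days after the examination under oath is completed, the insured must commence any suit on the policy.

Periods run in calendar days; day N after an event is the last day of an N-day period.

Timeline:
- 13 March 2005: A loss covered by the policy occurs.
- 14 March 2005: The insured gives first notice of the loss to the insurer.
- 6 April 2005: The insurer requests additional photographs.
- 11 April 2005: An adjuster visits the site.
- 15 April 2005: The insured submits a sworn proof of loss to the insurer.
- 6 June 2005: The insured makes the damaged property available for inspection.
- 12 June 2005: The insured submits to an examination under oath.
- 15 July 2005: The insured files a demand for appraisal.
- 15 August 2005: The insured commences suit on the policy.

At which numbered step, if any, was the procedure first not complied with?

(1) the permitted window runs from 13 March 2005 + 7 = 20 March 2005 to 13 March 2005 + 18 = 31 March 2005; done 14 March 2005 — 6 days before the window opened.

Step 1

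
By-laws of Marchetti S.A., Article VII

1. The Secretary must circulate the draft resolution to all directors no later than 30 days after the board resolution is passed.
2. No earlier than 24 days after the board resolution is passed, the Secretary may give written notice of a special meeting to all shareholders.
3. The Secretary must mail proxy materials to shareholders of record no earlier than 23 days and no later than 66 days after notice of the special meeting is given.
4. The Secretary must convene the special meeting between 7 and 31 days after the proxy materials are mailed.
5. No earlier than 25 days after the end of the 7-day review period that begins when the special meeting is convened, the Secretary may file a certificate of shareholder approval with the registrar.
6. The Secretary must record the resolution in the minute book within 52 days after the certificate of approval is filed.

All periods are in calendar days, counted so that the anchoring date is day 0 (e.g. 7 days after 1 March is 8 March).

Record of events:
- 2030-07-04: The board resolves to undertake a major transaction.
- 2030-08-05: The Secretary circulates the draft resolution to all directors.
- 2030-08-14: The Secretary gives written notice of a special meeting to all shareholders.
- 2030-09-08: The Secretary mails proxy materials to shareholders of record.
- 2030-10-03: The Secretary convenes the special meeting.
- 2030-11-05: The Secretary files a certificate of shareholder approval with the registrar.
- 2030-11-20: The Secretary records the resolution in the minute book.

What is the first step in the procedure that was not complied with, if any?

Step 1: 30 days after 2030-07-04 (when the board resolution is passed) is 2030-08-03; not done until 2030-08-05, 2 days after the deadline.

Step 1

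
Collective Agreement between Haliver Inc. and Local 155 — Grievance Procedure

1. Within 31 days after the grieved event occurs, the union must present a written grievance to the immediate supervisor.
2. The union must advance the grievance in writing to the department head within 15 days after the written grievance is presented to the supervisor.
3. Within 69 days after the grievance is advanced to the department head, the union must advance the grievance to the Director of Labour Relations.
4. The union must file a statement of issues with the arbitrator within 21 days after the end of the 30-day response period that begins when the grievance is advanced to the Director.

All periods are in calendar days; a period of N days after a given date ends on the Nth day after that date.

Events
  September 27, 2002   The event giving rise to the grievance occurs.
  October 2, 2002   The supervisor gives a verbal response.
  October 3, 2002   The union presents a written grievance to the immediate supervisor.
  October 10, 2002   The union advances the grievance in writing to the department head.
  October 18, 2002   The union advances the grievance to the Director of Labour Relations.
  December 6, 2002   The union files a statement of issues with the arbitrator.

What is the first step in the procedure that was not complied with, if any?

None — every step was satisfied

(1) due by September 27, 2002 + 31 days = October 28, 2002; completed October 3, 2002, before the deadline.
(2) due by October 3, 2002 + 15 days = October 18, 2002; done October 10, 2002 — timely.
(3) due by October 10, 2002 + 69 days = December 18, 2002; done October 18, 2002 — timely.
(4) due by November 17, 2002 + 21 days = December 8, 2002; December 6, 2002 is within that limit.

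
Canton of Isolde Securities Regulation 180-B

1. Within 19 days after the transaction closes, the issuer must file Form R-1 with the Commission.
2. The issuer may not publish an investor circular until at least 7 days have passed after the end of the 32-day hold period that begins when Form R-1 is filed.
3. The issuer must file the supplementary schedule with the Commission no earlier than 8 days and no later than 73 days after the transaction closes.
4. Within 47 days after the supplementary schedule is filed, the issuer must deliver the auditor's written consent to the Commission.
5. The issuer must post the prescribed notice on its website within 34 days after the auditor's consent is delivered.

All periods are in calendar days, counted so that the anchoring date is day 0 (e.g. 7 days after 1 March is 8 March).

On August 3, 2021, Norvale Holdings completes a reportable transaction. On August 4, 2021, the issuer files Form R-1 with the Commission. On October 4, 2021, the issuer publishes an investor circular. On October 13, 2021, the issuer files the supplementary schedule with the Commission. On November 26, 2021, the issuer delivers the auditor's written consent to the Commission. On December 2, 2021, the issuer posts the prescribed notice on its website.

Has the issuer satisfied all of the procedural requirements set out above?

Step 1: 19 days after August 3, 2021 (when the transaction closes) is August 22, 2021; completed August 4, 2021, before the deadline.
Step 2: the earliest permitted date is 7 days after September 5, 2021 (end of the 32-day hold period, which began when Form R-1 is filed on August 4, 2021), i.e. September 12, 2021; done October 4, 2021 — permitted.
Step 3: the window is 8–73 days after August 3, 2021 (when the transaction closes), so August 11, 2021 through October 15, 2021; done October 13, 2021, which is between those dates.
Step 4: 47 days after October 13, 2021 (when the supplementary schedule is filed) is November 29, 2021; done November 26, 2021 — timely.
Step 5: 34 days after November 26, 2021 (when the auditor's consent is delivered) is December 30, 2021; completed December 2, 2021, before the deadline.

Yes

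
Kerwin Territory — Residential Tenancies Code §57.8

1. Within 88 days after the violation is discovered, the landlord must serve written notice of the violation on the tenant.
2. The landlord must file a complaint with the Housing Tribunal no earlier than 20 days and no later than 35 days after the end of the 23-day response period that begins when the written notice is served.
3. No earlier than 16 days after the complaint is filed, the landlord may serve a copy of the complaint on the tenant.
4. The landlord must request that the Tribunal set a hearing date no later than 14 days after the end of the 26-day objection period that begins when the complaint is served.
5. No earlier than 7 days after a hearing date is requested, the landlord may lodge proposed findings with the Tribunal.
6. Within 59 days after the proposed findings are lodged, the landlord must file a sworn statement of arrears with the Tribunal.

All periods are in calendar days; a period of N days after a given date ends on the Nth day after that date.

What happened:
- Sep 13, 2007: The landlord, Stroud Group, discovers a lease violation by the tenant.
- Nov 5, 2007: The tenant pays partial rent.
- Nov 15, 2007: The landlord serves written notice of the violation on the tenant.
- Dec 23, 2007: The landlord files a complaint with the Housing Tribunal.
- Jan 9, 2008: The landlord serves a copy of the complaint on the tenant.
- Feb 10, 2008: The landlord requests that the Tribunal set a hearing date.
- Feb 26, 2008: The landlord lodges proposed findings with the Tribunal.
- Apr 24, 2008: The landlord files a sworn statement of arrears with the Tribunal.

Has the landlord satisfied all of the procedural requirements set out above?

No

Step 1: 88 days after Sep 13, 2007 (when the violation is discovered) is Dec 10, 2007; Nov 15, 2007 is within that limit.
Step 2: the window is 20–35 days after Dec 8, 2007 (end of the 23-day response period, which began when the written notice is served on Nov 15, 2007), so Dec 28, 2007 through Jan 12, 2008; Dec 23, 2007 is 5 days too early.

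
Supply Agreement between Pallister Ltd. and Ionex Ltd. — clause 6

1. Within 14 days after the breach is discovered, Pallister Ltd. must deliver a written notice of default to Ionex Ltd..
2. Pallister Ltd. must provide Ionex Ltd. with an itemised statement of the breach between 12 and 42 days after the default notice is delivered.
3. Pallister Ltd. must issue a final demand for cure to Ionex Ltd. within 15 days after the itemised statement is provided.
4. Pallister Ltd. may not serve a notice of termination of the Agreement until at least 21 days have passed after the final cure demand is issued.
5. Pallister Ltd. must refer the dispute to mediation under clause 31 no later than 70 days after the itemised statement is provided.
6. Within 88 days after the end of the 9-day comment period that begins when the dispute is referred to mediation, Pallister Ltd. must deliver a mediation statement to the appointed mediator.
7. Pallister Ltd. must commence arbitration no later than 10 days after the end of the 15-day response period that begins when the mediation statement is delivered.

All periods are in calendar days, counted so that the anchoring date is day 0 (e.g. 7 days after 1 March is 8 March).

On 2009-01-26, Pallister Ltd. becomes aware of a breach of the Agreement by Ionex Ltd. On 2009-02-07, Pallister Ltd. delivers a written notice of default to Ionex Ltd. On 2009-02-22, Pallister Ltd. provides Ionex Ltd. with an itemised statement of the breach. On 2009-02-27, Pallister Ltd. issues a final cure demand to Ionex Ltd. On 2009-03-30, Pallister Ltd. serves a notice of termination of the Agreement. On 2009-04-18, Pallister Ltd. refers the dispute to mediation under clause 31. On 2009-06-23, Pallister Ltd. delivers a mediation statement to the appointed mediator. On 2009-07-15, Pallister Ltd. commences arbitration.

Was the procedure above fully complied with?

Yes

(1) due by 2009-01-26 + 14 days = 2009-02-09; done 2009-02-07 — timely.
(2) the permitted window runs from 2009-02-07 + 12 = 2009-02-19 to 2009-02-07 + 42 = 2009-03-21; done 2009-02-22 — within the window.
(3) due by 2009-02-22 + 15 days = 2009-03-09; completed 2009-02-27, before the deadline.
(4) permitted from 2009-02-27 + 21 days = 2009-03-20 onward; done 2009-03-30 — permitted.
(5) due by 2009-02-22 + 70 days = 2009-05-03; 2009-04-18 is within that limit.
(6) due by 2009-04-27 + 88 days = 2009-07-24; 2009-06-23 is within that limit.
(7) due by 2009-07-08 + 10 days = 2009-07-18; completed 2009-07-15, before the deadline.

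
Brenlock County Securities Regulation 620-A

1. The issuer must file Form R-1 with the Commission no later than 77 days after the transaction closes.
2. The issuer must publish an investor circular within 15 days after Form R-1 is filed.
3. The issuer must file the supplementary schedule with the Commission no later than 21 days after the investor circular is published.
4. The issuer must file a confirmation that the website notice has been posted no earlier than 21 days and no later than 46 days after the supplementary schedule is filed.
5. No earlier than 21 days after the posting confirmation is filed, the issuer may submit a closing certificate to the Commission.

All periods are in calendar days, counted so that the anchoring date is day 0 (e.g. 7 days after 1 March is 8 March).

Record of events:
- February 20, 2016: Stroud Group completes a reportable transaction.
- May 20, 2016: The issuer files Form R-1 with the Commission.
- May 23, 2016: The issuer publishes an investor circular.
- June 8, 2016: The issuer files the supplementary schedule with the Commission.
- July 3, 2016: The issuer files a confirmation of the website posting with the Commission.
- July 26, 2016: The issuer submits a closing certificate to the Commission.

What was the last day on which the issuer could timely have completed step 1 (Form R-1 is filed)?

Step 1 runs from February 20, 2016, when the transaction closes. 77 days after February 20, 2016 is May 7, 2016.

May 7, 2016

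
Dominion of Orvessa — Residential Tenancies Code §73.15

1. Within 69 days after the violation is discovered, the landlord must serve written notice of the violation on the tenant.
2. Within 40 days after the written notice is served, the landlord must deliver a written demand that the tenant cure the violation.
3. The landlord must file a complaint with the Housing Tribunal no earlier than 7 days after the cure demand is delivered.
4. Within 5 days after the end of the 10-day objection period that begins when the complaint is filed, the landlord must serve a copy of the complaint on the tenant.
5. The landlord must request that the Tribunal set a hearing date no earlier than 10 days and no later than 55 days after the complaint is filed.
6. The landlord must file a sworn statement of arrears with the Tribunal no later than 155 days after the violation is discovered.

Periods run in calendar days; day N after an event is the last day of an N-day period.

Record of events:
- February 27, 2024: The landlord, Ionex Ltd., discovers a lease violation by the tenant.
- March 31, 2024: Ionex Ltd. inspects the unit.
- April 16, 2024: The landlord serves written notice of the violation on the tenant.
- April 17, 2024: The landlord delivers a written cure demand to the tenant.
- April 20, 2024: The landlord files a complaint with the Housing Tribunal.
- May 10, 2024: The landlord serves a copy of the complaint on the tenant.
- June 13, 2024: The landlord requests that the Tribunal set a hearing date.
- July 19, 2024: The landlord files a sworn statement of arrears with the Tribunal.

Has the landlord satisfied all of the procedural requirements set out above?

Step 1 — counting 69 days from February 27, 2024 (when the violation is discovered) gives a deadline of May 6, 2024; done April 16, 2024 — timely.
Step 2 — counting 40 days from April 16, 2024 (when the written notice is served) gives a deadline of May 26, 2024; completed April 17, 2024, before the deadline.
Step 3 — must wait 7 days from April 17, 2024 (when the cure demand is delivered), so not before April 24, 2024; April 20, 2024 is 4 days before the earliest permitted date.

No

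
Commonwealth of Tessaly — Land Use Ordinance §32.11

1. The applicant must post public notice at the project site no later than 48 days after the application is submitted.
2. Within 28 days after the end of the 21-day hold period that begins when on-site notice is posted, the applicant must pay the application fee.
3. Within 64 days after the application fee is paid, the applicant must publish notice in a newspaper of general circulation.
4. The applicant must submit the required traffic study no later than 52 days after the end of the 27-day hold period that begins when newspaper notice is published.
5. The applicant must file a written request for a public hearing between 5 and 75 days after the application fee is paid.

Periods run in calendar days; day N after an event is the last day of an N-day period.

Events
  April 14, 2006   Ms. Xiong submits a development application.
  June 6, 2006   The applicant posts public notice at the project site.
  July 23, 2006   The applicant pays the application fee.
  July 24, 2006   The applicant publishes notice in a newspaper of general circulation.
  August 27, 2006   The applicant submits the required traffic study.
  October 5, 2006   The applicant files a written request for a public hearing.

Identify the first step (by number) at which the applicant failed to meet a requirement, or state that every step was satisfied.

Step 1

(1) due by April 14, 2006 + 48 days = June 1, 2006; not done until June 6, 2006, 5 days after the deadline.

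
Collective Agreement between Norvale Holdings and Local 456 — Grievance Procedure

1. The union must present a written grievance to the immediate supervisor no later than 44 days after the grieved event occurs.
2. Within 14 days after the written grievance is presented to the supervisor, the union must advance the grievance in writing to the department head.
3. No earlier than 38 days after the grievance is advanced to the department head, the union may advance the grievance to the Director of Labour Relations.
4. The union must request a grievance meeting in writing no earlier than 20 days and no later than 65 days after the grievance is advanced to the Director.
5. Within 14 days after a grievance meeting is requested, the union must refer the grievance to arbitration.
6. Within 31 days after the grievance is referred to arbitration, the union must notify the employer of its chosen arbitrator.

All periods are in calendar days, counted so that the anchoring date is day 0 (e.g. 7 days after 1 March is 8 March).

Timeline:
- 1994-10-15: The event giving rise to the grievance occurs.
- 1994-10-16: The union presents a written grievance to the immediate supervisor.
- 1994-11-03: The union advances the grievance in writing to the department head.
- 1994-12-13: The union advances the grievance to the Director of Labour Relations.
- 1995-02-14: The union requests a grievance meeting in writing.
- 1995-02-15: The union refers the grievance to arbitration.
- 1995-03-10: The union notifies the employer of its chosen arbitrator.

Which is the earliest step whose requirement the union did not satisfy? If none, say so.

(1) due by 1994-10-15 + 44 days = 1994-11-28; done 1994-10-16 — timely.
(2) due by 1994-10-16 + 14 days = 1994-10-30; 1994-11-03 misses that deadline by 4 days.
No need to go further; step 2 was not satisfied.

Step 2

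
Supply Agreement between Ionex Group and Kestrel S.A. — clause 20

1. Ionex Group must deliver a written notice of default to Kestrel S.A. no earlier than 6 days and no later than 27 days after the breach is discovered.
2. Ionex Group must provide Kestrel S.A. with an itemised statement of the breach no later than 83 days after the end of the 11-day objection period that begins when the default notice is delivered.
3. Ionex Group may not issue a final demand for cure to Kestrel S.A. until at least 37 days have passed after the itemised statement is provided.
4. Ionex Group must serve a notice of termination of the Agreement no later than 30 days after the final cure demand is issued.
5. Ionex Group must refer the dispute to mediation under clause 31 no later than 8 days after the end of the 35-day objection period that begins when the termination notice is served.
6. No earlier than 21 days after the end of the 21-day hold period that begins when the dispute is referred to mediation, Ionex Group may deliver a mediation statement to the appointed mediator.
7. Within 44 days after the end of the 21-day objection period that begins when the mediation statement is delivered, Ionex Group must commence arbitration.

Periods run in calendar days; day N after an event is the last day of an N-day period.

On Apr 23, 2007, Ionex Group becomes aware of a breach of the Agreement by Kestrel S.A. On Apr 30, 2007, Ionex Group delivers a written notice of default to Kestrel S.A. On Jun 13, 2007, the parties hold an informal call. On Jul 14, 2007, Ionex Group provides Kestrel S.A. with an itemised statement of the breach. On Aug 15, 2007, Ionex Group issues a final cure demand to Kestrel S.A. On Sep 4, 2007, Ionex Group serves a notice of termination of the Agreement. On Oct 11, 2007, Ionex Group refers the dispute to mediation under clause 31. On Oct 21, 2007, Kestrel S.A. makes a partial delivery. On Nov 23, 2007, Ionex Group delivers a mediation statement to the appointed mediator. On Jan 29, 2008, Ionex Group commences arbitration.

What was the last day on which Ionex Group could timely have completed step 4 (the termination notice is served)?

Sep 14, 2007

Step 4 runs from Aug 15, 2007, when the final cure demand is issued. 30 days after Aug 15, 2007 is Sep 14, 2007.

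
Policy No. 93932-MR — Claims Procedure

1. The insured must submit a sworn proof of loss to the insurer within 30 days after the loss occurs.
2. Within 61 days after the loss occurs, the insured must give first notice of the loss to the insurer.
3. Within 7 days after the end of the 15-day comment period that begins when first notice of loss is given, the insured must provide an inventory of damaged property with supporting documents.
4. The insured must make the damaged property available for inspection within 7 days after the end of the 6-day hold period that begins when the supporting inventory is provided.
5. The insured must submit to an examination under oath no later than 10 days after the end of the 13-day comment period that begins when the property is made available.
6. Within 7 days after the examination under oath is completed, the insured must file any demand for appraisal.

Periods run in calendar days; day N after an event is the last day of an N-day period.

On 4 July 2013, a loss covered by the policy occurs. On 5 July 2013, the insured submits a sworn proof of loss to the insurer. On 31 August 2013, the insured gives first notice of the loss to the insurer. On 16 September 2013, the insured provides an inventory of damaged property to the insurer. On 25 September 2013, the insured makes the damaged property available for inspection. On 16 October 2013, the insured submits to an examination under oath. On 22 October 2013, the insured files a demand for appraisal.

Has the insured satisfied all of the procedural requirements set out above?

(1) due by 4 July 2013 + 30 days = 3 August 2013; completed 5 July 2013, before the deadline.
(2) due by 4 July 2013 + 61 days = 3 September 2013; done 31 August 2013 — timely.
(3) due by 15 September 2013 + 7 days = 22 September 2013; done 16 September 2013 — timely.
(4) due by 22 September 2013 + 7 days = 29 September 2013; completed 25 September 2013, before the deadline.
(5) due by 8 October 2013 + 10 days = 18 October 2013; done 16 October 2013 — timely.
(6) due by 16 October 2013 + 7 days = 23 October 2013; done 22 October 2013 — timely.

Yes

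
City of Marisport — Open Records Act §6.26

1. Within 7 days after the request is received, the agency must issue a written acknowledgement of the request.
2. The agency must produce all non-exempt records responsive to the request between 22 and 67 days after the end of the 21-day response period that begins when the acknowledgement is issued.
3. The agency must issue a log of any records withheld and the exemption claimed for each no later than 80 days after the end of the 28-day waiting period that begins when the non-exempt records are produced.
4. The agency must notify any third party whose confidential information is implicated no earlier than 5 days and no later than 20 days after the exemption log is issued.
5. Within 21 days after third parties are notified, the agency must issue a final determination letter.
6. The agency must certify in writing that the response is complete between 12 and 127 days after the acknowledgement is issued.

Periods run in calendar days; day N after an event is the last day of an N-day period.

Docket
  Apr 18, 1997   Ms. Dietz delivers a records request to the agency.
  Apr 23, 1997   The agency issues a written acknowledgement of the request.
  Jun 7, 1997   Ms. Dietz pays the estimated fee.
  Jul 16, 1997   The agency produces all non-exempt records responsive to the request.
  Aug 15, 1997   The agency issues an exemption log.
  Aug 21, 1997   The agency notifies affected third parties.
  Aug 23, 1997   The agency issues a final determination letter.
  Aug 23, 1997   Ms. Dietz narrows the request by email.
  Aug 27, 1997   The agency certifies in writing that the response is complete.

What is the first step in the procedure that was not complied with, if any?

Step 1: 7 days after Apr 18, 1997 (when the request is received) is Apr 25, 1997; Apr 23, 1997 is within that limit.
Step 2: the window is 22–67 days after May 14, 1997 (end of the 21-day response period, which began when the acknowledgement is issued on Apr 23, 1997), so Jun 5, 1997 through Jul 20, 1997; Jul 16, 1997 falls inside that range.
Step 3: 80 days after Aug 13, 1997 (end of the 28-day waiting period, which began when the non-exempt records are produced on Jul 16, 1997) is Nov 1, 1997; completed Aug 15, 1997, before the deadline.
Step 4: the window is 5–20 days after Aug 15, 1997 (when the exemption log is issued), so Aug 20, 1997 through Sep 4, 1997; done Aug 21, 1997, which is between those dates.
Step 5: 21 days after Aug 21, 1997 (when third parties are notified) is Sep 11, 1997; done Aug 23, 1997 — timely.
Step 6: the window is 12–127 days after Apr 23, 1997 (when the acknowledgement is issued), so May 5, 1997 through Aug 28, 1997; done Aug 27, 1997, which is between those dates.

None — every step was satisfied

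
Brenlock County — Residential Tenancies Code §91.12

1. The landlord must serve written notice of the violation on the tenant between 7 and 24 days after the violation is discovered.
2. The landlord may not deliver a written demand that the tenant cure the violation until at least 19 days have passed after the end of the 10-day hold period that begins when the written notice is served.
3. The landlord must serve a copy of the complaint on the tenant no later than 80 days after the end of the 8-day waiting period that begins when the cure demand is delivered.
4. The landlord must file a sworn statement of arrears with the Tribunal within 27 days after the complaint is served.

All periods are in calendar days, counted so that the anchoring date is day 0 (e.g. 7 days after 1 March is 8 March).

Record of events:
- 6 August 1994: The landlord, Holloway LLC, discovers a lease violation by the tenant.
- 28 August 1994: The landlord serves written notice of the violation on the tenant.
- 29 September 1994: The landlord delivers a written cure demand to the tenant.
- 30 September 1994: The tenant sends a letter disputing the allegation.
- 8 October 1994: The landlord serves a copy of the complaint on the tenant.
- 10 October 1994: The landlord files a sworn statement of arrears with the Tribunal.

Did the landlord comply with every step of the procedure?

Yes

(1) the permitted window runs from 6 August 1994 + 7 = 13 August 1994 to 6 August 1994 + 24 = 30 August 1994; 28 August 1994 falls inside that range.
(2) permitted from 7 September 1994 + 19 days = 26 September 1994 onward; done 29 September 1994, after the minimum wait.
(3) due by 7 October 1994 + 80 days = 26 December 1994; done 8 October 1994 — timely.
(4) due by 8 October 1994 + 27 days = 4 November 1994; 10 October 1994 is within that limit.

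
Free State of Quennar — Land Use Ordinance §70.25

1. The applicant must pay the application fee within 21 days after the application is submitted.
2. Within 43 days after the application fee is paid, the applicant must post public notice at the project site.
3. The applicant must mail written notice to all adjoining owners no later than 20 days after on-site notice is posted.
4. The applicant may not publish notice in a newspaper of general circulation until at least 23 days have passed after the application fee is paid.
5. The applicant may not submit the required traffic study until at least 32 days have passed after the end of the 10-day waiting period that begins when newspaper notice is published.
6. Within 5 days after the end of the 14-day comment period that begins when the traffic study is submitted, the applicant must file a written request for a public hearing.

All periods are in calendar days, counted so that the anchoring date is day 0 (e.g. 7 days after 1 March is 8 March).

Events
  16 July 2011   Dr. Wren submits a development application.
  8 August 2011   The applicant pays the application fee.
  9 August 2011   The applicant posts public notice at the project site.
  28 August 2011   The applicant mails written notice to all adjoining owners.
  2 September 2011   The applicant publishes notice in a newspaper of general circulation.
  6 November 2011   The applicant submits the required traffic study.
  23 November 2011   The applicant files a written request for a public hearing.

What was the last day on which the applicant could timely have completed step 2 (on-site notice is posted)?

20 September 2011

Step 2 runs from 8 August 2011, when the application fee is paid. 43 days after 8 August 2011 is 20 September 2011.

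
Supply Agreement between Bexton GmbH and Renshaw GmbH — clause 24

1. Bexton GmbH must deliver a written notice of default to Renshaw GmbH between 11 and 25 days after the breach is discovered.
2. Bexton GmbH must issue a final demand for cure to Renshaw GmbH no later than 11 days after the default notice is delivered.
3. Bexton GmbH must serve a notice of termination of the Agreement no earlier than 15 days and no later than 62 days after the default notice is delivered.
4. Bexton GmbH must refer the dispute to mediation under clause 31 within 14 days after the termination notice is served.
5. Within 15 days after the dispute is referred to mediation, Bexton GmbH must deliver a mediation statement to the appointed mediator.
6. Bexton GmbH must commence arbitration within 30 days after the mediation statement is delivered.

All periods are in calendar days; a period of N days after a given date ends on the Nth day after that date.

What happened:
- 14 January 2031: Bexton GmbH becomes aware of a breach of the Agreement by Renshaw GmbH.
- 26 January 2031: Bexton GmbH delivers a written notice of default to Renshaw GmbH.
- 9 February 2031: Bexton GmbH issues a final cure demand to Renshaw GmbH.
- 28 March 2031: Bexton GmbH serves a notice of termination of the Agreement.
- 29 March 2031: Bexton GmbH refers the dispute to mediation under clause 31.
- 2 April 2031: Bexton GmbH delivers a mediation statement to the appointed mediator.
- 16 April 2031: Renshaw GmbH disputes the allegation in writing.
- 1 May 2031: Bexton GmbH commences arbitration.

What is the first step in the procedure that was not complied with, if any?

Step 1: the window is 11–25 days after 14 January 2031 (when the breach is discovered), so 25 January 2031 through 8 February 2031; done 26 January 2031, which is between those dates.
Step 2: 11 days after 26 January 2031 (when the default notice is delivered) is 6 February 2031; 9 February 2031 misses that deadline by 3 days.

Step 2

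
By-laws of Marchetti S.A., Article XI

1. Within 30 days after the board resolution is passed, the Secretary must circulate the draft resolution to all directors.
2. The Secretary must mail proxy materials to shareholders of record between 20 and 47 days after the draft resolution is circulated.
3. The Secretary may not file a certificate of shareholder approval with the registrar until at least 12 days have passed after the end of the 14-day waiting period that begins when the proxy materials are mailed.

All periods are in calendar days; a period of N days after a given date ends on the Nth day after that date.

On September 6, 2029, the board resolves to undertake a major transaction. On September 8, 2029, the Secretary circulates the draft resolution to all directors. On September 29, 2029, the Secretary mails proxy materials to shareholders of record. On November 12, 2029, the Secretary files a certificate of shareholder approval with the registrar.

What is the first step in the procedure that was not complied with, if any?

None — every step was satisfied

(1) due by September 6, 2029 + 30 days = October 6, 2029; done September 8, 2029 — timely.
(2) the permitted window runs from September 8, 2029 + 20 = September 28, 2029 to September 8, 2029 + 47 = October 25, 2029; done September 29, 2029, which is between those dates.
(3) permitted from October 13, 2029 + 12 days = October 25, 2029 onward; done November 12, 2029 — permitted.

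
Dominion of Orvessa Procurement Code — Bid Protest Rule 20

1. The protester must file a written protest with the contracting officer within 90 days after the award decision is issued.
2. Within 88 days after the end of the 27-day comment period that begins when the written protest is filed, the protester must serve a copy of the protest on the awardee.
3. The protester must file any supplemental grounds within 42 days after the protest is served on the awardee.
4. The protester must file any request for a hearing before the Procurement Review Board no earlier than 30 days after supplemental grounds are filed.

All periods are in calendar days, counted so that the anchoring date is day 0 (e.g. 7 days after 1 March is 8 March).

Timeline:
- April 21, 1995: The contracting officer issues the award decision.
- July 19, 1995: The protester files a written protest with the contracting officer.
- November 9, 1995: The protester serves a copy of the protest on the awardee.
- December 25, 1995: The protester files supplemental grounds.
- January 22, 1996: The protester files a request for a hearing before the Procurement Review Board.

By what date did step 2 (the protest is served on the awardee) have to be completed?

The written protest is filed on July 19, 1995; the 27-day comment period therefore ends August 15, 1995, and step 2 runs from that date. 88 days after August 15, 1995 is November 11, 1995.

November 11, 1995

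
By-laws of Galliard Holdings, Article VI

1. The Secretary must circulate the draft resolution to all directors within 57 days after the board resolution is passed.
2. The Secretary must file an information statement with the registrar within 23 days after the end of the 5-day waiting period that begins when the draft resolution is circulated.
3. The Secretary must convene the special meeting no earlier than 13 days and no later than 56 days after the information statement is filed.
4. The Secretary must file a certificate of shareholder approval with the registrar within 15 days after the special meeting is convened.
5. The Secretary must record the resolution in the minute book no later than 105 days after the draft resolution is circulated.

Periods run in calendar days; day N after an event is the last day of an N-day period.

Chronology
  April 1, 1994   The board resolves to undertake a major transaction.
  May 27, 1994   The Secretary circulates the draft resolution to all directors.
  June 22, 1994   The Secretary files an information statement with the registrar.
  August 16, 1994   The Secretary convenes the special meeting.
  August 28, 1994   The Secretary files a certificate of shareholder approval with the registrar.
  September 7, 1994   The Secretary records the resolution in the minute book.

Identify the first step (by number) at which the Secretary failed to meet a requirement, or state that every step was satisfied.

None — every step was satisfied

Step 1 — counting 57 days from April 1, 1994 (when the board resolution is passed) gives a deadline of May 28, 1994; completed May 27, 1994, before the deadline.
Step 2 — counting 23 days from June 1, 1994 (end of the 5-day waiting period, which began when the draft resolution is circulated on May 27, 1994) gives a deadline of June 24, 1994; June 22, 1994 is within that limit.
Step 3 — 13 and 56 days from June 22, 1994 (when the information statement is filed) are July 5, 1994 and August 17, 1994 respectively; August 16, 1994 falls inside that range.
Step 4 — counting 15 days from August 16, 1994 (when the special meeting is convened) gives a deadline of August 31, 1994; done August 28, 1994 — timely.
Step 5 — counting 105 days from May 27, 1994 (when the draft resolution is circulated) gives a deadline of September 9, 1994; completed September 7, 1994, before the deadline.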